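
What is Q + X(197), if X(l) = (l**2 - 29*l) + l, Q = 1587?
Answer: 34880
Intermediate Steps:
X(l) = l**2 - 28*l
Q + X(197) = 1587 + 197*(-28 + 197) = 1587 + 197*169 = 1587 + 33293 = 34880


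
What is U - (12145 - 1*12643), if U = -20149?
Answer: -19651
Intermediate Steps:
U - (12145 - 1*12643) = -20149 - (12145 - 1*12643) = -20149 - (12145 - 12643) = -20149 - 1*(-498) = -20149 + 498 = -19651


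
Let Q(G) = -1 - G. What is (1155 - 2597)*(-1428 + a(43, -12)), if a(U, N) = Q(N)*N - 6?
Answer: 2258172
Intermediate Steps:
a(U, N) = -6 + N*(-1 - N) (a(U, N) = (-1 - N)*N - 6 = N*(-1 - N) - 6 = -6 + N*(-1 - N))
(1155 - 2597)*(-1428 + a(43, -12)) = (1155 - 2597)*(-1428 + (-6 - 1*(-12)*(1 - 12))) = -1442*(-1428 + (-6 - 1*(-12)*(-11))) = -1442*(-1428 + (-6 - 132)) = -1442*(-1428 - 138) = -1442*(-1566) = 2258172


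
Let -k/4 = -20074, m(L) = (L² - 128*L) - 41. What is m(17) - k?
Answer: -82224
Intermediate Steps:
m(L) = -41 + L² - 128*L
k = 80296 (k = -4*(-20074) = 80296)
m(17) - k = (-41 + 17² - 128*17) - 1*80296 = (-41 + 289 - 2176) - 80296 = -1928 - 80296 = -82224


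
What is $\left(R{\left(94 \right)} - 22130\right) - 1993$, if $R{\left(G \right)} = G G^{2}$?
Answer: $806461$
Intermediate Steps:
$R{\left(G \right)} = G^{3}$
$\left(R{\left(94 \right)} - 22130\right) - 1993 = \left(94^{3} - 22130\right) - 1993 = \left(830584 - 22130\right) - 1993 = 808454 - 1993 = 806461$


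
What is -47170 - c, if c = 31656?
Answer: -78826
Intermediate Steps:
-47170 - c = -47170 - 1*31656 = -47170 - 31656 = -78826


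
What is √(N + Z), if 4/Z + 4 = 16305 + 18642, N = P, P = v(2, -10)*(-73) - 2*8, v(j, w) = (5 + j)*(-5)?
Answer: 3*√344461419887/34943 ≈ 50.388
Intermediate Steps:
v(j, w) = -25 - 5*j
P = 2539 (P = (-25 - 5*2)*(-73) - 2*8 = (-25 - 10)*(-73) - 16 = -35*(-73) - 16 = 2555 - 16 = 2539)
N = 2539
Z = 4/34943 (Z = 4/(-4 + (16305 + 18642)) = 4/(-4 + 34947) = 4/34943 ≈ 0.00011447)
√(N + Z) = √(2539 + 4/34943) = √(88720281/34943) = 3*√344461419887/34943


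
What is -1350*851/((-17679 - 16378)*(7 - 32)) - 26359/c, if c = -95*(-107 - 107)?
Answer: -1831953283/692378810 ≈ -2.6459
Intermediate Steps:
c = 20330 (c = -95*(-214) = 20330)
-1350*851/((-17679 - 16378)*(7 - 32)) - 26359/c = -1350*851/((-17679 - 16378)*(7 - 32)) - 26359/20330 = -1350/((-34057/((23/(-25))*37))) - 26359*1/20330 = -1350/((-34057/(-1/25*23*37))) - 26359/20330 = -1350/((-34057/((-23/25*37)))) - 26359/20330 = -1350/((-34057/(-851/25))) - 26359/20330 = -1350/((-34057*(-25/851))) - 26359/20330 = -1350/851425/851 - 26359/20330 = -1350*851/851425 - 26359/20330 = -45954/34057 - 26359/20330 = -1831953283/692378810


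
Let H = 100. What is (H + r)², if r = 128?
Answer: 51984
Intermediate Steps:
(H + r)² = (100 + 128)² = 228² = 51984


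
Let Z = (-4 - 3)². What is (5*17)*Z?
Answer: 4165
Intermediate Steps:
Z = 49 (Z = (-7)² = 49)
(5*17)*Z = (5*17)*49 = 85*49 = 4165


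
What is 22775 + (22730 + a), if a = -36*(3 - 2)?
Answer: 45469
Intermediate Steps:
a = -36 (a = -36*1 = -36)
22775 + (22730 + a) = 22775 + (22730 - 36) = 22775 + 22694 = 45469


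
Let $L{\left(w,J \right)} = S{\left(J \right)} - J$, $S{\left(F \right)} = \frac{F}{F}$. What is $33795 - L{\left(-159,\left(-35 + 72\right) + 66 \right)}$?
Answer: $33897$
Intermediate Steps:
$S{\left(F \right)} = 1$
$L{\left(w,J \right)} = 1 - J$
$33795 - L{\left(-159,\left(-35 + 72\right) + 66 \right)} = 33795 - \left(1 - \left(\left(-35 + 72\right) + 66\right)\right) = 33795 - \left(1 - \left(37 + 66\right)\right) = 33795 - \left(1 - 103\right) = 33795 - -102 = 33795 + 102 = 33897$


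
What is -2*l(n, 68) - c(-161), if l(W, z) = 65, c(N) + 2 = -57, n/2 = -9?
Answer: -71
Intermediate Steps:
n = -18 (n = 2*(-9) = -18)
c(N) = -59 (c(N) = -2 - 57 = -59)
-2*l(n, 68) - c(-161) = -2*65 - 1*(-59) = -130 + 59 = -71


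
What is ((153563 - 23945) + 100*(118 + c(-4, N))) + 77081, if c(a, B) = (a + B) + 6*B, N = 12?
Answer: 226499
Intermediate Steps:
c(a, B) = a + 7*B (c(a, B) = (B + a) + 6*B = a + 7*B)
((153563 - 23945) + 100*(118 + c(-4, N))) + 77081 = ((153563 - 23945) + 100*(118 + (-4 + 7*12))) + 77081 = (129618 + 100*(118 + (-4 + 84))) + 77081 = (129618 + 100*(118 + 80)) + 77081 = (129618 + 100*198) + 77081 = (129618 + 19800) + 77081 = 149418 + 77081 = 226499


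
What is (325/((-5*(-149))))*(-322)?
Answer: -20930/149 ≈ -140.47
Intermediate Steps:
(325/((-5*(-149))))*(-322) = (325/745)*(-322) = (325*(1/745))*(-322) = (65/149)*(-322) = -20930/149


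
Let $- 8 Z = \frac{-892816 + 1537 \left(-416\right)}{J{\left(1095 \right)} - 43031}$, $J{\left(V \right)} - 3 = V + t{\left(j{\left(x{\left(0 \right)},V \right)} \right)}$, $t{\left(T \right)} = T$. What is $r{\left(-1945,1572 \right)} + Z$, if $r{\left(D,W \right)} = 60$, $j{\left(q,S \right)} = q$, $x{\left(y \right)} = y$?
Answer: $\frac{2324454}{41933} \approx 55.433$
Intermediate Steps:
$J{\left(V \right)} = 3 + V$ ($J{\left(V \right)} = 3 + \left(V + 0\right) = 3 + V$)
$Z = - \frac{191526}{41933}$ ($Z = - \frac{\left(-892816 + 1537 \left(-416\right)\right) \frac{1}{\left(3 + 1095\right) - 43031}}{8} = - \frac{\left(-892816 - 639392\right) \frac{1}{1098 - 43031}}{8} = - \frac{\left(-1532208\right) \frac{1}{-41933}}{8} = - \frac{\left(-1532208\right) \left(- \frac{1}{41933}\right)}{8} = \left(- \frac{1}{8}\right) \frac{1532208}{41933} = - \frac{191526}{41933} \approx -4.5674$)
$r{\left(-1945,1572 \right)} + Z = 60 - \frac{191526}{41933} = \frac{2324454}{41933}$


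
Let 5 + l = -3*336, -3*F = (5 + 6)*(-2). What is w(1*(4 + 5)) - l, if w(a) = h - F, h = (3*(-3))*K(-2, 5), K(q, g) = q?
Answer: 3071/3 ≈ 1023.7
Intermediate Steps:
F = 22/3 (F = -(5 + 6)*(-2)/3 = -11*(-2)/3 = -1/3*(-22) = 22/3 ≈ 7.3333)
h = 18 (h = (3*(-3))*(-2) = -9*(-2) = 18)
l = -1013 (l = -5 - 3*336 = -5 - 1008 = -1013)
w(a) = 32/3 (w(a) = 18 - 1*22/3 = 18 - 22/3 = 32/3)
w(1*(4 + 5)) - l = 32/3 - 1*(-1013) = 32/3 + 1013 = 3071/3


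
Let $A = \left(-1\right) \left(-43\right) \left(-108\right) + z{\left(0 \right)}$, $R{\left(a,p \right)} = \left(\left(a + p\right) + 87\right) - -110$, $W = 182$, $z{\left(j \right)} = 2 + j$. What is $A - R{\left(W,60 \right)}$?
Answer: $-5081$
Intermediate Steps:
$R{\left(a,p \right)} = 197 + a + p$ ($R{\left(a,p \right)} = \left(87 + a + p\right) + 110 = 197 + a + p$)
$A = -4642$ ($A = \left(-1\right) \left(-43\right) \left(-108\right) + \left(2 + 0\right) = 43 \left(-108\right) + 2 = -4644 + 2 = -4642$)
$A - R{\left(W,60 \right)} = -4642 - \left(197 + 182 + 60\right) = -4642 - 439 = -5081$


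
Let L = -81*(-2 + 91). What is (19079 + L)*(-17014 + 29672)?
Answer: 150250460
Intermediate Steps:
L = -7209 (L = -81*89 = -7209)
(19079 + L)*(-17014 + 29672) = (19079 - 7209)*(-17014 + 29672) = 11870*12658 = 150250460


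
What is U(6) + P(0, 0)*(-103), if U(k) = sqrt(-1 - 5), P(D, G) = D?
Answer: I*sqrt(6) ≈ 2.4495*I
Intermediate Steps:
U(k) = I*sqrt(6) (U(k) = sqrt(-6) = I*sqrt(6))
U(6) + P(0, 0)*(-103) = I*sqrt(6) + 0*(-103) = I*sqrt(6) + 0 = I*sqrt(6)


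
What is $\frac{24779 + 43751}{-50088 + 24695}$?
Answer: $- \frac{68530}{25393} \approx -2.6988$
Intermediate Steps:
$\frac{24779 + 43751}{-50088 + 24695} = \frac{68530}{-25393} = 68530 \left(- \frac{1}{25393}\right) = - \frac{68530}{25393}$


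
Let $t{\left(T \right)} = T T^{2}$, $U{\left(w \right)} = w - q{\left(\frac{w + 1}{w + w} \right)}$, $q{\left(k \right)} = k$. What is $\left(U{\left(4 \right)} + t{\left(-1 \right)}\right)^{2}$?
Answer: $\frac{361}{64} \approx 5.6406$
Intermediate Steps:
$U{\left(w \right)} = w - \frac{1 + w}{2 w}$ ($U{\left(w \right)} = w - \frac{w + 1}{w + w} = w - \frac{1 + w}{2 w}$)
$t{\left(T \right)} = T^{3}$
$\left(U{\left(4 \right)} + t{\left(-1 \right)}\right)^{2} = \left(\left(- \frac{1}{2} + 4 - \frac{1}{2 \cdot 4}\right) + \left(-1\right)^{3}\right)^{2} = \left(\left(- \frac{1}{2} + 4 - \frac{1}{8}\right) - 1\right)^{2} = \left(\frac{27}{8} - 1\right)^{2} = \left(\frac{19}{8}\right)^{2} = \frac{361}{64}$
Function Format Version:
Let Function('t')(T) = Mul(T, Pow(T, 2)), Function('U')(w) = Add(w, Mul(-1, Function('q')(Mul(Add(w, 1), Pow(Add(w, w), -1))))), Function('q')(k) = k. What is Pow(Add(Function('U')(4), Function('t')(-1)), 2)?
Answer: Rational(361, 64) ≈ 5.6406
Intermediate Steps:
Function('U')(w) = Add(w, Mul(Rational(-1, 2), Pow(w, -1), Add(1, w))) (Function('U')(w) = Add(w, Mul(-1, Mul(Add(w, 1), Pow(Add(w, w), -1)))) = Add(w, Mul(-1, Mul(Add(1, w), Pow(Mul(2, w), -1)))) = Add(w, Mul(-1, Mul(Add(1, w), Mul(Rational(1, 2), Pow(w, -1))))) = Add(w, Mul(-1, Mul(Rational(1, 2), Pow(w, -1), Add(1, w)))) = Add(w, Mul(Rational(-1, 2), Pow(w, -1), Add(1, w))))
Function('t')(T) = Pow(T, 3)
Pow(Add(Function('U')(4), Function('t')(-1)), 2) = Pow(Add(Add(Rational(-1, 2), 4, Mul(Rational(-1, 2), Pow(4, -1))), Pow(-1, 3)), 2) = Pow(Add(Add(Rational(-1, 2), 4, Mul(Rational(-1, 2), Rational(1, 4))), -1), 2) = Pow(Add(Add(Rational(-1, 2), 4, Rational(-1, 8)), -1), 2) = Pow(Add(Rational(27, 8), -1), 2) = Pow(Rational(19, 8), 2) = Rational(361, 64)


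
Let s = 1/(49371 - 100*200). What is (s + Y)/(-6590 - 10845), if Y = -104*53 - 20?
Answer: 162480371/512083385 ≈ 0.31729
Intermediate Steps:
s = 1/29371 (s = 1/(49371 - 20000) = 1/29371 ≈ 3.4047e-5)
Y = -5532 (Y = -5512 - 20 = -5532)
(s + Y)/(-6590 - 10845) = (1/29371 - 5532)/(-6590 - 10845) = -162480371/29371/(-17435) = -162480371/29371*(-1/17435) = 162480371/512083385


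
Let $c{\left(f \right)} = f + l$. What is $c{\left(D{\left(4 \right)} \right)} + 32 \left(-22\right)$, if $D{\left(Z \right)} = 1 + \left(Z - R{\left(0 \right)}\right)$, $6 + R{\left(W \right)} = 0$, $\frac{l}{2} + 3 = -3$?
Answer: $-705$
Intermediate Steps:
$l = -12$ ($l = -6 + 2 \left(-3\right) = -6 - 6 = -12$)
$R{\left(W \right)} = -6$ ($R{\left(W \right)} = -6 + 0 = -6$)
$D{\left(Z \right)} = 7 + Z$ ($D{\left(Z \right)} = 1 + \left(Z - -6\right) = 1 + \left(Z + 6\right) = 1 + \left(6 + Z\right) = 7 + Z$)
$c{\left(f \right)} = -12 + f$ ($c{\left(f \right)} = f - 12 = -12 + f$)
$c{\left(D{\left(4 \right)} \right)} + 32 \left(-22\right) = \left(-12 + \left(7 + 4\right)\right) + 32 \left(-22\right) = \left(-12 + 11\right) - 704 = -1 - 704 = -705$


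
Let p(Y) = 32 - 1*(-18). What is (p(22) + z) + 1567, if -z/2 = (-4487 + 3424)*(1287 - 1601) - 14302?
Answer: -637343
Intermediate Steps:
p(Y) = 50 (p(Y) = 32 + 18 = 50)
z = -638960 (z = -2*((-4487 + 3424)*(1287 - 1601) - 14302) = -2*(-1063*(-314) - 14302) = -2*(333782 - 14302) = -2*319480 = -638960)
(p(22) + z) + 1567 = (50 - 638960) + 1567 = -638910 + 1567 = -637343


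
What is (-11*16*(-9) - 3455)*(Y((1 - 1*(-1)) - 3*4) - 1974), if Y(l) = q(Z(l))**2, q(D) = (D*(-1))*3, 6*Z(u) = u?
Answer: 3646579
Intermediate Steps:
Z(u) = u/6
q(D) = -3*D (q(D) = -D*3 = -3*D)
Y(l) = l**2/4 (Y(l) = (-l/2)**2 = l**2/4)
(-11*16*(-9) - 3455)*(Y((1 - 1*(-1)) - 3*4) - 1974) = (-11*16*(-9) - 3455)*(((1 - 1*(-1)) - 3*4)**2/4 - 1974) = (-176*(-9) - 3455)*(((1 + 1) - 12)**2/4 - 1974) = (1584 - 3455)*((2 - 12)**2/4 - 1974) = -1871*((1/4)*(-10)**2 - 1974) = -1871*((1/4)*100 - 1974) = -1871*(25 - 1974) = -1871*(-1949) = 3646579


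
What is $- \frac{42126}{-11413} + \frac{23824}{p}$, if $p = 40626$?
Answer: $\frac{991657094}{231832269} \approx 4.2775$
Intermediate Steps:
$- \frac{42126}{-11413} + \frac{23824}{p} = - \frac{42126}{-11413} + \frac{23824}{40626} = \left(-42126\right) \left(- \frac{1}{11413}\right) + 23824 \cdot \frac{1}{40626} = \frac{42126}{11413} + \frac{11912}{20313} = \frac{991657094}{231832269}$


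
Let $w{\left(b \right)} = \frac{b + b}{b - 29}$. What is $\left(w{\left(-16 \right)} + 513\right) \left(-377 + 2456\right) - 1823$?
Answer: $\frac{5330912}{5} \approx 1.0662 \cdot 10^{6}$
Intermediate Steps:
$w{\left(b \right)} = \frac{2 b}{-29 + b}$
$\left(w{\left(-16 \right)} + 513\right) \left(-377 + 2456\right) - 1823 = \left(2 \left(-16\right) \frac{1}{-29 - 16} + 513\right) \left(-377 + 2456\right) - 1823 = \left(2 \left(-16\right) \frac{1}{-45} + 513\right) 2079 - 1823 = \left(2 \left(-16\right) \left(- \frac{1}{45}\right) + 513\right) 2079 - 1823 = \left(\frac{32}{45} + 513\right) 2079 - 1823 = \frac{23117}{45} \cdot 2079 - 1823 = \frac{5340027}{5} - 1823 = \frac{5330912}{5}$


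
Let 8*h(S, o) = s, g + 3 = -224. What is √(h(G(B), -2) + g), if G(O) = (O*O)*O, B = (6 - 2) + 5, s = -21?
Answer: I*√3674/4 ≈ 15.153*I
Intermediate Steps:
g = -227 (g = -3 - 224 = -227)
B = 9 (B = 4 + 5 = 9)
G(O) = O³ (G(O) = O²*O = O³)
h(S, o) = -21/8 (h(S, o) = (⅛)*(-21) = -21/8)
√(h(G(B), -2) + g) = √(-21/8 - 227) = √(-1837/8) = I*√3674/4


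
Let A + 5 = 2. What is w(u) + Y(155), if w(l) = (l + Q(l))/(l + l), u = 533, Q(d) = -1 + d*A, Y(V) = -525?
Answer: -560717/1066 ≈ -526.00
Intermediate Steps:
A = -3 (A = -5 + 2 = -3)
Q(d) = -1 - 3*d (Q(d) = -1 + d*(-3) = -1 - 3*d)
w(l) = (-1 - 2*l)/(2*l) (w(l) = (l + (-1 - 3*l))/(l + l) = (-1 - 2*l)/((2*l)) = (-1 - 2*l)*(1/(2*l)) = (-1 - 2*l)/(2*l))
w(u) + Y(155) = (-½ - 1*533)/533 - 525 = (-½ - 533)/533 - 525 = (1/533)*(-1067/2) - 525 = -1067/1066 - 525 = -560717/1066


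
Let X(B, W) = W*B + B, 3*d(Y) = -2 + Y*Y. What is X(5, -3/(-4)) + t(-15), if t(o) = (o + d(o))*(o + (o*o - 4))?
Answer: 146777/12 ≈ 12231.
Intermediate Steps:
d(Y) = -2/3 + Y**2/3 (d(Y) = (-2 + Y*Y)/3 = (-2 + Y**2)/3 = -2/3 + Y**2/3)
t(o) = (-4 + o + o**2)*(-2/3 + o + o**2/3) (t(o) = (o + (-2/3 + o**2/3))*(o + (o*o - 4)) = (-2/3 + o + o**2/3)*(o + (o**2 - 4)) = (-2/3 + o + o**2/3)*(o + (-4 + o**2)) = (-2/3 + o + o**2/3)*(-4 + o + o**2) = (-4 + o + o**2)*(-2/3 + o + o**2/3))
X(B, W) = B + B*W (X(B, W) = B*W + B = B + B*W)
X(5, -3/(-4)) + t(-15) = 5*(1 - 3/(-4)) + (8/3 - 1*(-15)**2 - 14/3*(-15) + (1/3)*(-15)**4 + (4/3)*(-15)**3) = 5*(1 - 3*(-1/4)) + (8/3 - 1*225 + 70 + (1/3)*50625 + (4/3)*(-3375)) = 5*(1 + 3/4) + (8/3 - 225 + 70 + 16875 - 4500) = 5*(7/4) + 36668/3 = 35/4 + 36668/3 = 146777/12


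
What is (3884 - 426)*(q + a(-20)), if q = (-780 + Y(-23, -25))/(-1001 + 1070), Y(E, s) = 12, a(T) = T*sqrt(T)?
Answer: -885248/23 - 138320*I*sqrt(5) ≈ -38489.0 - 3.0929e+5*I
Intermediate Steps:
a(T) = T**(3/2)
q = -256/23 (q = (-780 + 12)/(-1001 + 1070) = -768/69 = -768*1/69 = -256/23 ≈ -11.130)
(3884 - 426)*(q + a(-20)) = (3884 - 426)*(-256/23 + (-20)**(3/2)) = 3458*(-256/23 - 40*I*sqrt(5)) = -885248/23 - 138320*I*sqrt(5)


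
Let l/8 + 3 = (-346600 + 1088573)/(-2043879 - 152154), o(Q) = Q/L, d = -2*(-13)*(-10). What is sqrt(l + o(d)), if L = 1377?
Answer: 2*I*sqrt(1721002316281993)/15999669 ≈ 5.1857*I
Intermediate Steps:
d = -260 (d = 26*(-10) = -260)
o(Q) = Q/1377
l = -58640576/2196033 (l = -24 + 8*((-346600 + 1088573)/(-2043879 - 152154)) = -24 + 8*(741973/(-2196033)) = -24 + 8*(741973*(-1/2196033)) = -24 + 8*(-741973/2196033) = -24 - 5935784/2196033 = -58640576/2196033 ≈ -26.703)
sqrt(l + o(d)) = sqrt(-58640576/2196033 + (1/1377)*(-260)) = sqrt(-58640576/2196033 - 260/1377) = sqrt(-27106347244/1007979147) = 2*I*sqrt(1721002316281993)/15999669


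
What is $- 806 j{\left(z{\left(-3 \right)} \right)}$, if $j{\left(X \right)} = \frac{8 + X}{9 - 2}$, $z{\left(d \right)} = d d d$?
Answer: $\frac{15314}{7} \approx 2187.7$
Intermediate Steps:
$z{\left(d \right)} = d^{3}$ ($z{\left(d \right)} = d^{2} d = d^{3}$)
$j{\left(X \right)} = \frac{8}{7} + \frac{X}{7}$ ($j{\left(X \right)} = \frac{8 + X}{7} = \left(8 + X\right) \frac{1}{7} = \frac{8}{7} + \frac{X}{7}$)
$- 806 j{\left(z{\left(-3 \right)} \right)} = - 806 \left(\frac{8}{7} + \frac{\left(-3\right)^{3}}{7}\right) = - 806 \left(\frac{8}{7} + \frac{1}{7} \left(-27\right)\right) = - 806 \left(\frac{8}{7} - \frac{27}{7}\right) = \left(-806\right) \left(- \frac{19}{7}\right) = \frac{15314}{7}$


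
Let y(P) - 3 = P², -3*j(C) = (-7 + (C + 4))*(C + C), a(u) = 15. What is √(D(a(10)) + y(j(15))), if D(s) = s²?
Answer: 2*√3657 ≈ 120.95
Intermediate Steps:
j(C) = -2*C*(-3 + C)/3 (j(C) = -(-7 + (C + 4))*(C + C)/3 = -(-7 + (4 + C))*2*C/3 = -(-3 + C)*2*C/3 = -2*C*(-3 + C)/3)
y(P) = 3 + P²
√(D(a(10)) + y(j(15))) = √(15² + (3 + ((⅔)*15*(3 - 1*15))²)) = √(225 + (3 + ((⅔)*15*(3 - 15))²)) = √(225 + (3 + ((⅔)*15*(-12))²)) = √(225 + (3 + (-120)²)) = √(225 + (3 + 14400)) = √(225 + 14403) = √14628 = 2*√3657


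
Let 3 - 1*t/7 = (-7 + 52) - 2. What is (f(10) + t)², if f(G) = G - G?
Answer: 78400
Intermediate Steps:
f(G) = 0
t = -280 (t = 21 - 7*((-7 + 52) - 2) = 21 - 7*(45 - 2) = 21 - 7*43 = 21 - 301 = -280)
(f(10) + t)² = (0 - 280)² = (-280)² = 78400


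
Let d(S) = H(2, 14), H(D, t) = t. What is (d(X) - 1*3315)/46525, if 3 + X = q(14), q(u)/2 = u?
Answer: -3301/46525 ≈ -0.070951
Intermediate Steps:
q(u) = 2*u
X = 25 (X = -3 + 2*14 = -3 + 28 = 25)
d(S) = 14
(d(X) - 1*3315)/46525 = (14 - 1*3315)/46525 = (14 - 3315)*(1/46525) = -3301*1/46525 = -3301/46525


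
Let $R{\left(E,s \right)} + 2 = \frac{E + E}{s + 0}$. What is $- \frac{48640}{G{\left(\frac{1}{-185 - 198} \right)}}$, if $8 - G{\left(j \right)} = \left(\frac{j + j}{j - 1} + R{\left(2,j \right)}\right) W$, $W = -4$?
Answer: $\frac{2334720}{294143} \approx 7.9374$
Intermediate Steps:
$R{\left(E,s \right)} = -2 + \frac{2 E}{s}$ ($R{\left(E,s \right)} = -2 + \frac{E + E}{s + 0} = -2 + \frac{2 E}{s}$)
$G{\left(j \right)} = \frac{16}{j} + \frac{8 j}{-1 + j}$ ($G{\left(j \right)} = 8 - \left(\frac{j + j}{j - 1} - \left(2 - \frac{4}{j}\right)\right) \left(-4\right) = 8 - \left(\frac{2 j}{-1 + j} - \left(2 - \frac{4}{j}\right)\right) \left(-4\right) = 8 - \left(-2 + \frac{4}{j} + \frac{2 j}{-1 + j}\right) \left(-4\right) = 8 - \left(8 - \frac{16}{j} - \frac{8 j}{-1 + j}\right) = 8 + \left(-8 + \frac{16}{j} + \frac{8 j}{-1 + j}\right) = \frac{16}{j} + \frac{8 j}{-1 + j}$)
$- \frac{48640}{G{\left(\frac{1}{-185 - 198} \right)}} = - \frac{48640}{8 \frac{1}{\frac{1}{-185 - 198}} \frac{1}{-1 + \frac{1}{-185 - 198}} \left(-2 + \left(\frac{1}{-185 - 198}\right)^{2} + \frac{2}{-185 - 198}\right)} = - \frac{48640}{8 \frac{1}{\frac{1}{-383}} \frac{1}{-1 + \frac{1}{-383}} \left(-2 + \left(\frac{1}{-383}\right)^{2} + \frac{2}{-383}\right)} = - \frac{48640}{8 \frac{1}{- \frac{1}{383}} \frac{1}{-1 - \frac{1}{383}} \left(-2 + \left(- \frac{1}{383}\right)^{2} + 2 \left(- \frac{1}{383}\right)\right)} = - \frac{48640}{8 \left(-383\right) \frac{1}{- \frac{384}{383}} \left(-2 + \frac{1}{146689} - \frac{2}{383}\right)} = - \frac{48640}{8 \left(-383\right) \left(- \frac{383}{384}\right) \left(- \frac{294143}{146689}\right)} = - \frac{48640}{- \frac{294143}{48}} = \left(-48640\right) \left(- \frac{48}{294143}\right) = \frac{2334720}{294143}$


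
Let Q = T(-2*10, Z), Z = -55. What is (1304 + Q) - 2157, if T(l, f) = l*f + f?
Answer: 192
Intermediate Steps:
T(l, f) = f + f*l (T(l, f) = f*l + f = f + f*l)
Q = 1045 (Q = -55*(1 - 2*10) = -55*(1 - 20) = -55*(-19) = 1045)
(1304 + Q) - 2157 = (1304 + 1045) - 2157 = 2349 - 2157 = 192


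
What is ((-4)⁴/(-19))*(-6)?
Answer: 1536/19 ≈ 80.842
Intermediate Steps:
((-4)⁴/(-19))*(-6) = (256*(-1/19))*(-6) = -256/19*(-6) = 1536/19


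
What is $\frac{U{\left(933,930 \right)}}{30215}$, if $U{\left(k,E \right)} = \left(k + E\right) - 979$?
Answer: $\frac{884}{30215} \approx 0.029257$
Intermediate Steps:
$U{\left(k,E \right)} = -979 + E + k$ ($U{\left(k,E \right)} = \left(E + k\right) - 979 = -979 + E + k$)
$\frac{U{\left(933,930 \right)}}{30215} = \frac{-979 + 930 + 933}{30215} = 884 \cdot \frac{1}{30215} = \frac{884}{30215}$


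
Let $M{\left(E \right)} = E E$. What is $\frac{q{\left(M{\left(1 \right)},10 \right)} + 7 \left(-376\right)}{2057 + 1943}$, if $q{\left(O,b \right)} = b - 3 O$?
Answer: $- \frac{21}{32} \approx -0.65625$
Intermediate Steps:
$M{\left(E \right)} = E^{2}$
$\frac{q{\left(M{\left(1 \right)},10 \right)} + 7 \left(-376\right)}{2057 + 1943} = \frac{\left(10 - 3 \cdot 1^{2}\right) + 7 \left(-376\right)}{2057 + 1943} = \frac{\left(10 - 3\right) - 2632}{4000} = \left(\left(10 - 3\right) - 2632\right) \frac{1}{4000} = \left(7 - 2632\right) \frac{1}{4000} = \left(-2625\right) \frac{1}{4000} = - \frac{21}{32}$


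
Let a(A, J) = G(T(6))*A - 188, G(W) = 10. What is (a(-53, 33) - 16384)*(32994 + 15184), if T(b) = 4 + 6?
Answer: -823940156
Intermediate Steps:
T(b) = 10
a(A, J) = -188 + 10*A (a(A, J) = 10*A - 188 = -188 + 10*A)
(a(-53, 33) - 16384)*(32994 + 15184) = ((-188 + 10*(-53)) - 16384)*(32994 + 15184) = ((-188 - 530) - 16384)*48178 = (-718 - 16384)*48178 = -17102*48178 = -823940156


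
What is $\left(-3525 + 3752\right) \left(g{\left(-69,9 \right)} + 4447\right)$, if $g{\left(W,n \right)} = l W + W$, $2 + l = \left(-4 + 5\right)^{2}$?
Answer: $1009469$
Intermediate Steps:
$l = -1$ ($l = -2 + \left(-4 + 5\right)^{2} = -2 + 1^{2} = -2 + 1 = -1$)
$g{\left(W,n \right)} = 0$ ($g{\left(W,n \right)} = - W + W = 0$)
$\left(-3525 + 3752\right) \left(g{\left(-69,9 \right)} + 4447\right) = \left(-3525 + 3752\right) \left(0 + 4447\right) = 227 \cdot 4447 = 1009469$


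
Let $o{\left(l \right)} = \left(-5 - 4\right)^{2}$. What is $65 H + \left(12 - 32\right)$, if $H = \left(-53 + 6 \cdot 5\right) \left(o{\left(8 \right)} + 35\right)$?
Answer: $-173440$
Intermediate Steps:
$o{\left(l \right)} = 81$ ($o{\left(l \right)} = \left(-9\right)^{2} = 81$)
$H = -2668$ ($H = \left(-53 + 6 \cdot 5\right) \left(81 + 35\right) = \left(-53 + 30\right) 116 = \left(-23\right) 116 = -2668$)
$65 H + \left(12 - 32\right) = 65 \left(-2668\right) + \left(12 - 32\right) = -173420 + \left(12 - 32\right) = -173420 - 20 = -173440$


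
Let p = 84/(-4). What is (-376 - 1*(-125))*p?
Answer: 5271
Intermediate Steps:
p = -21 (p = 84*(-¼) = -21)
(-376 - 1*(-125))*p = (-376 - 1*(-125))*(-21) = (-376 + 125)*(-21) = -251*(-21) = 5271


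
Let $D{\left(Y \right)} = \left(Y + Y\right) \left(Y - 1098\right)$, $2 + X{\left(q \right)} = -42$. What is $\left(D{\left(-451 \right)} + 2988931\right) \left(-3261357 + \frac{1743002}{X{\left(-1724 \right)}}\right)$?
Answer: $- \frac{28956966471345}{2} \approx -1.4478 \cdot 10^{13}$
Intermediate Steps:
$X{\left(q \right)} = -44$ ($X{\left(q \right)} = -2 - 42 = -44$)
$D{\left(Y \right)} = 2 Y \left(-1098 + Y\right)$
$\left(D{\left(-451 \right)} + 2988931\right) \left(-3261357 + \frac{1743002}{X{\left(-1724 \right)}}\right) = \left(2 \left(-451\right) \left(-1098 - 451\right) + 2988931\right) \left(-3261357 + \frac{1743002}{-44}\right) = \left(2 \left(-451\right) \left(-1549\right) + 2988931\right) \left(-3261357 + 1743002 \left(- \frac{1}{44}\right)\right) = \left(1397198 + 2988931\right) \left(-3261357 - \frac{871501}{22}\right) = 4386129 \left(- \frac{72621355}{22}\right) = - \frac{28956966471345}{2}$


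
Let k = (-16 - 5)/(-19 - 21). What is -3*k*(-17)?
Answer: 1071/40 ≈ 26.775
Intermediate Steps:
k = 21/40 (k = -21/(-40) = -21*(-1/40) = 21/40 ≈ 0.52500)
-3*k*(-17) = -3*21/40*(-17) = -63/40*(-17) = 1071/40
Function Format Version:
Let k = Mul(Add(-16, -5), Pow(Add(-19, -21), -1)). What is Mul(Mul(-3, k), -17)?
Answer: Rational(1071, 40) ≈ 26.775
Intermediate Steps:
k = Rational(21, 40) (k = Mul(-21, Pow(-40, -1)) = Mul(-21, Rational(-1, 40)) = Rational(21, 40) ≈ 0.52500)
Mul(Mul(-3, k), -17) = Mul(Mul(-3, Rational(21, 40)), -17) = Mul(Rational(-63, 40), -17) = Rational(1071, 40)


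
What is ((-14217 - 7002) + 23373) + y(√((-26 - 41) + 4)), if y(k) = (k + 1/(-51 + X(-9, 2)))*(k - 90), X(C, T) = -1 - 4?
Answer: 58593/28 - 15123*I*√7/56 ≈ 2092.6 - 714.49*I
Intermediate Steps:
X(C, T) = -5
y(k) = (-90 + k)*(-1/56 + k) (y(k) = (k + 1/(-51 - 5))*(k - 90) = (k + 1/(-56))*(-90 + k) = (k - 1/56)*(-90 + k) = (-1/56 + k)*(-90 + k) = (-90 + k)*(-1/56 + k))
((-14217 - 7002) + 23373) + y(√((-26 - 41) + 4)) = ((-14217 - 7002) + 23373) + (45/28 + (√((-26 - 41) + 4))² - 5041*√((-26 - 41) + 4)/56) = (-21219 + 23373) + (45/28 + (√(-67 + 4))² - 5041*√(-67 + 4)/56) = 2154 + (45/28 + (√(-63))² - 15123*I*√7/56) = 2154 + (45/28 + (3*I*√7)² - 15123*I*√7/56) = 2154 + (45/28 - 63 - 15123*I*√7/56) = 2154 + (-1719/28 - 15123*I*√7/56) = 58593/28 - 15123*I*√7/56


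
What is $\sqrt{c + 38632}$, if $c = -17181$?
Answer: $\sqrt{21451} \approx 146.46$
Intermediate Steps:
$\sqrt{c + 38632} = \sqrt{-17181 + 38632} = \sqrt{21451}$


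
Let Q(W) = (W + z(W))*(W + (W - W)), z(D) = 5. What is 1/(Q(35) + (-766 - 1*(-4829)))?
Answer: 1/5463 ≈ 0.00018305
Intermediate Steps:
Q(W) = W*(5 + W) (Q(W) = (W + 5)*(W + (W - W)) = (5 + W)*(W + 0) = (5 + W)*W = W*(5 + W))
1/(Q(35) + (-766 - 1*(-4829))) = 1/(35*(5 + 35) + (-766 - 1*(-4829))) = 1/(35*40 + (-766 + 4829)) = 1/(1400 + 4063) = 1/5463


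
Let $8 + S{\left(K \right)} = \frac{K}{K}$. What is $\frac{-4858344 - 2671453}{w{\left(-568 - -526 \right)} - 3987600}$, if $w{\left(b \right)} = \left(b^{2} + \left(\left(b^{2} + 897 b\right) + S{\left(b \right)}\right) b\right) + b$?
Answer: $\frac{7529797}{2477364} \approx 3.0394$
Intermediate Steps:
$S{\left(K \right)} = -7$ ($S{\left(K \right)} = -8 + \frac{K}{K} = -8 + 1 = -7$)
$w{\left(b \right)} = b + b^{2} + b \left(-7 + b^{2} + 897 b\right)$ ($w{\left(b \right)} = \left(b^{2} + \left(\left(b^{2} + 897 b\right) - 7\right) b\right) + b = \left(b^{2} + \left(-7 + b^{2} + 897 b\right) b\right) + b = \left(b^{2} + b \left(-7 + b^{2} + 897 b\right)\right) + b = b + b^{2} + b \left(-7 + b^{2} + 897 b\right)$)
$\frac{-4858344 - 2671453}{w{\left(-568 - -526 \right)} - 3987600} = \frac{-4858344 - 2671453}{\left(-568 - -526\right) \left(-6 + \left(-568 - -526\right)^{2} + 898 \left(-568 - -526\right)\right) - 3987600} = - \frac{7529797}{\left(-568 + 526\right) \left(-6 + \left(-568 + 526\right)^{2} + 898 \left(-568 + 526\right)\right) - 3987600} = - \frac{7529797}{- 42 \left(-6 + \left(-42\right)^{2} + 898 \left(-42\right)\right) - 3987600} = - \frac{7529797}{- 42 \left(-6 + 1764 - 37716\right) - 3987600} = - \frac{7529797}{\left(-42\right) \left(-35958\right) - 3987600} = - \frac{7529797}{1510236 - 3987600} = - \frac{7529797}{-2477364} = \left(-7529797\right) \left(- \frac{1}{2477364}\right) = \frac{7529797}{2477364}$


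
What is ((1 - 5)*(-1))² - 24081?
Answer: -24065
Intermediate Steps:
((1 - 5)*(-1))² - 24081 = (-4*(-1))² - 24081 = 4² - 24081 = 16 - 24081 = -24065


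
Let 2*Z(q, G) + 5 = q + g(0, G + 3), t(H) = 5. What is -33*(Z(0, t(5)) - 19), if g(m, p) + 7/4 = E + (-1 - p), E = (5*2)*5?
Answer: 495/8 ≈ 61.875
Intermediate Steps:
E = 50 (E = 10*5 = 50)
g(m, p) = 189/4 - p (g(m, p) = -7/4 + (50 + (-1 - p)) = -7/4 + (49 - p) = 189/4 - p)
Z(q, G) = 157/8 + q/2 - G/2 (Z(q, G) = -5/2 + (q + (189/4 - (G + 3)))/2 = -5/2 + (q + (189/4 - (3 + G)))/2 = -5/2 + (q + (189/4 + (-3 - G)))/2 = -5/2 + (q + (177/4 - G))/2 = -5/2 + (177/4 + q - G)/2 = -5/2 + (177/8 + q/2 - G/2) = 157/8 + q/2 - G/2)
-33*(Z(0, t(5)) - 19) = -33*((157/8 + (½)*0 - ½*5) - 19) = -33*((157/8 + 0 - 5/2) - 19) = -33*(137/8 - 19) = -33*(-15/8) = 495/8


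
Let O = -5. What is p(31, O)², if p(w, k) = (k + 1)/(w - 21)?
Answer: 4/25 ≈ 0.16000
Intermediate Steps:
p(w, k) = (1 + k)/(-21 + w)
p(31, O)² = ((1 - 5)/(-21 + 31))² = (-4/10)² = ((⅒)*(-4))² = (-⅖)² = 4/25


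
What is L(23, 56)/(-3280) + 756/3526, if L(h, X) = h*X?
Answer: -3143/17630 ≈ -0.17828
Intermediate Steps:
L(h, X) = X*h
L(23, 56)/(-3280) + 756/3526 = (56*23)/(-3280) + 756/3526 = 1288*(-1/3280) + 756*(1/3526) = -161/410 + 378/1763 = -3143/17630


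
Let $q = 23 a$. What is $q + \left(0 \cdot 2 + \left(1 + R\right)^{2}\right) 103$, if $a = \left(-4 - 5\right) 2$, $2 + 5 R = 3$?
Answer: $- \frac{6642}{25} \approx -265.68$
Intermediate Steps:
$R = \frac{1}{5}$ ($R = - \frac{2}{5} + \frac{1}{5} \cdot 3 = - \frac{2}{5} + \frac{3}{5} = \frac{1}{5} \approx 0.2$)
$a = -18$ ($a = \left(-9\right) 2 = -18$)
$q = -414$ ($q = 23 \left(-18\right) = -414$)
$q + \left(0 \cdot 2 + \left(1 + R\right)^{2}\right) 103 = -414 + \left(0 \cdot 2 + \left(1 + \frac{1}{5}\right)^{2}\right) 103 = -414 + \left(0 + \left(\frac{6}{5}\right)^{2}\right) 103 = -414 + \left(0 + \frac{36}{25}\right) 103 = -414 + \frac{36}{25} \cdot 103 = -414 + \frac{3708}{25} = - \frac{6642}{25}$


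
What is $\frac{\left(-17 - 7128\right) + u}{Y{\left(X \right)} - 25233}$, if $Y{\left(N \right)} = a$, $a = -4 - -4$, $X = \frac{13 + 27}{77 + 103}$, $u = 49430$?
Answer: $- \frac{14095}{8411} \approx -1.6758$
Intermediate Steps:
$X = \frac{2}{9}$ ($X = \frac{40}{180} = 40 \cdot \frac{1}{180} = \frac{2}{9} \approx 0.22222$)
$a = 0$ ($a = -4 + 4 = 0$)
$Y{\left(N \right)} = 0$
$\frac{\left(-17 - 7128\right) + u}{Y{\left(X \right)} - 25233} = \frac{\left(-17 - 7128\right) + 49430}{0 - 25233} = \frac{\left(-17 - 7128\right) + 49430}{-25233} = \left(-7145 + 49430\right) \left(- \frac{1}{25233}\right) = 42285 \left(- \frac{1}{25233}\right) = - \frac{14095}{8411}$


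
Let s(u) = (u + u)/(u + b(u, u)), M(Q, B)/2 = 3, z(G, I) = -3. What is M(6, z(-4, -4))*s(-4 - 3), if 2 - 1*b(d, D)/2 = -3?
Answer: -28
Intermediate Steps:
b(d, D) = 10 (b(d, D) = 4 - 2*(-3) = 4 + 6 = 10)
M(Q, B) = 6 (M(Q, B) = 2*3 = 6)
s(u) = 2*u/(10 + u) (s(u) = (u + u)/(u + 10) = (2*u)/(10 + u) = 2*u/(10 + u))
M(6, z(-4, -4))*s(-4 - 3) = 6*(2*(-4 - 3)/(10 + (-4 - 3))) = 6*(2*(-7)/(10 - 7)) = 6*(2*(-7)/3) = 6*(2*(-7)*(1/3)) = 6*(-14/3) = -28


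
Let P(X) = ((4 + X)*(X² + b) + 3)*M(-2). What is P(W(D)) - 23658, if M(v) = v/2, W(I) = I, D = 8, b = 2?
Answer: -24453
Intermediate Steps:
M(v) = v/2 (M(v) = v*(½) = v/2)
P(X) = -3 - (2 + X²)*(4 + X) (P(X) = ((4 + X)*(X² + 2) + 3)*((½)*(-2)) = ((4 + X)*(2 + X²) + 3)*(-1) = ((2 + X²)*(4 + X) + 3)*(-1) = (3 + (2 + X²)*(4 + X))*(-1) = -3 - (2 + X²)*(4 + X))
P(W(D)) - 23658 = (-11 - 1*8³ - 4*8² - 2*8) - 23658 = (-11 - 1*512 - 4*64 - 16) - 23658 = (-11 - 512 - 256 - 16) - 23658 = -795 - 23658 = -24453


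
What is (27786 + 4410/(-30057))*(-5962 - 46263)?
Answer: -14538733082400/10019 ≈ -1.4511e+9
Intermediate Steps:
(27786 + 4410/(-30057))*(-5962 - 46263) = (27786 + 4410*(-1/30057))*(-52225) = (27786 - 1470/10019)*(-52225) = (278386464/10019)*(-52225) = -14538733082400/10019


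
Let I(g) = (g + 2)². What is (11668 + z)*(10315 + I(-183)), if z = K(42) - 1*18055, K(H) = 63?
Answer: -272412624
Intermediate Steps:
I(g) = (2 + g)²
z = -17992 (z = 63 - 1*18055 = 63 - 18055 = -17992)
(11668 + z)*(10315 + I(-183)) = (11668 - 17992)*(10315 + (2 - 183)²) = -6324*(10315 + (-181)²) = -6324*(10315 + 32761) = -6324*43076 = -272412624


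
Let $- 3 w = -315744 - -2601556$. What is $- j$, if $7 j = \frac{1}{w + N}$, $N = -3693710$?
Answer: $\frac{3}{93568594} \approx 3.2062 \cdot 10^{-8}$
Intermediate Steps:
$w = - \frac{2285812}{3}$ ($w = - \frac{-315744 - -2601556}{3} = - \frac{-315744 + 2601556}{3} = \left(- \frac{1}{3}\right) 2285812 = - \frac{2285812}{3} \approx -7.6194 \cdot 10^{5}$)
$j = - \frac{3}{93568594}$ ($j = \frac{1}{7 \left(- \frac{2285812}{3} - 3693710\right)} = \frac{1}{7 \left(- \frac{13366942}{3}\right)} = \frac{1}{7} \left(- \frac{3}{13366942}\right) = - \frac{3}{93568594} \approx -3.2062 \cdot 10^{-8}$)
$- j = \left(-1\right) \left(- \frac{3}{93568594}\right) = \frac{3}{93568594}$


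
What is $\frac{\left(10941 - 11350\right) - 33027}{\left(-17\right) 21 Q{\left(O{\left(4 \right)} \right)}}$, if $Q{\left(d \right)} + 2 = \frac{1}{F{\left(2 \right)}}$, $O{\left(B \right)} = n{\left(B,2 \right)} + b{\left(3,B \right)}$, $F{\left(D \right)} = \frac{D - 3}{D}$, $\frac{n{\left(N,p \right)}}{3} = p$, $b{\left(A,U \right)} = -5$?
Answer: $- \frac{8359}{357} \approx -23.415$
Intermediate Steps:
$n{\left(N,p \right)} = 3 p$
$F{\left(D \right)} = \frac{-3 + D}{D}$
$O{\left(B \right)} = 1$ ($O{\left(B \right)} = 3 \cdot 2 - 5 = 6 - 5 = 1$)
$Q{\left(d \right)} = -4$ ($Q{\left(d \right)} = -2 + \frac{1}{\frac{1}{2} \left(-3 + 2\right)} = -2 + \frac{1}{\frac{1}{2} \left(-1\right)} = -2 + \frac{1}{- \frac{1}{2}} = -2 - 2 = -4$)
$\frac{\left(10941 - 11350\right) - 33027}{\left(-17\right) 21 Q{\left(O{\left(4 \right)} \right)}} = \frac{\left(10941 - 11350\right) - 33027}{\left(-17\right) 21 \left(-4\right)} = \frac{-409 - 33027}{\left(-357\right) \left(-4\right)} = - \frac{33436}{1428} = \left(-33436\right) \frac{1}{1428} = - \frac{8359}{357}$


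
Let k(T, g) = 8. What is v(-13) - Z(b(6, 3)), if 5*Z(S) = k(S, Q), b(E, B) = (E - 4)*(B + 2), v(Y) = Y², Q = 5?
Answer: 837/5 ≈ 167.40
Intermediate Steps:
b(E, B) = (-4 + E)*(2 + B)
Z(S) = 8/5 (Z(S) = (⅕)*8 = 8/5)
v(-13) - Z(b(6, 3)) = (-13)² - 1*8/5 = 169 - 8/5 = 837/5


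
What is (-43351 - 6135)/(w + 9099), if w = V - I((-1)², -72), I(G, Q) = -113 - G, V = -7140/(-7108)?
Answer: -43968311/8186643 ≈ -5.3707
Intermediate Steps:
V = 1785/1777 (V = -7140*(-1/7108) = 1785/1777 ≈ 1.0045)
w = 204363/1777 (w = 1785/1777 - (-113 - 1*(-1)²) = 1785/1777 - (-113 - 1*1) = 1785/1777 - (-113 - 1) = 1785/1777 - 1*(-114) = 1785/1777 + 114 = 204363/1777 ≈ 115.00)
(-43351 - 6135)/(w + 9099) = (-43351 - 6135)/(204363/1777 + 9099) = -49486/16373286/1777 = -49486*1777/16373286 = -43968311/8186643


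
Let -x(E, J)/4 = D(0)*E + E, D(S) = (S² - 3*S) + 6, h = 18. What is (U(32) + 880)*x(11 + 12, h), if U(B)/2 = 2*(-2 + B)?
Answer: -644000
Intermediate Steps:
U(B) = -8 + 4*B (U(B) = 2*(2*(-2 + B)) = 2*(-4 + 2*B) = -8 + 4*B)
D(S) = 6 + S² - 3*S
x(E, J) = -28*E (x(E, J) = -4*((6 + 0² - 3*0)*E + E) = -4*((6 + 0 + 0)*E + E) = -4*(6*E + E) = -28*E)
(U(32) + 880)*x(11 + 12, h) = ((-8 + 4*32) + 880)*(-28*(11 + 12)) = ((-8 + 128) + 880)*(-28*23) = (120 + 880)*(-644) = 1000*(-644) = -644000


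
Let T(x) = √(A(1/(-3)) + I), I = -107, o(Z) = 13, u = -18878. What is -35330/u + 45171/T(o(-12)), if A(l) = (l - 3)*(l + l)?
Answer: 17665/9439 - 135513*I*√943/943 ≈ 1.8715 - 4412.9*I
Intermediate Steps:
A(l) = 2*l*(-3 + l) (A(l) = (-3 + l)*(2*l) = 2*l*(-3 + l))
T(x) = I*√943/3 (T(x) = √(2*(-3 + 1/(-3))/(-3) - 107) = √(2*(-⅓)*(-3 - ⅓) - 107) = √(2*(-⅓)*(-10/3) - 107) = √(20/9 - 107) = √(-943/9) = I*√943/3)
-35330/u + 45171/T(o(-12)) = -35330/(-18878) + 45171/((I*√943/3)) = -35330*(-1/18878) + 45171*(-3*I*√943/943) = 17665/9439 - 135513*I*√943/943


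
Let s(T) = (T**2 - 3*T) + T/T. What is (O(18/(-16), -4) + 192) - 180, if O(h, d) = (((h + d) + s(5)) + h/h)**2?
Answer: 3793/64 ≈ 59.266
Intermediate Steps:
s(T) = 1 + T**2 - 3*T (s(T) = (T**2 - 3*T) + 1 = 1 + T**2 - 3*T)
O(h, d) = (12 + d + h)**2 (O(h, d) = (((h + d) + (1 + 5**2 - 3*5)) + h/h)**2 = (((d + h) + (1 + 25 - 15)) + 1)**2 = (((d + h) + 11) + 1)**2 = ((11 + d + h) + 1)**2 = (12 + d + h)**2)
(O(18/(-16), -4) + 192) - 180 = ((12 - 4 + 18/(-16))**2 + 192) - 180 = ((12 - 4 + 18*(-1/16))**2 + 192) - 180 = ((12 - 4 - 9/8)**2 + 192) - 180 = ((55/8)**2 + 192) - 180 = (3025/64 + 192) - 180 = 15313/64 - 180 = 3793/64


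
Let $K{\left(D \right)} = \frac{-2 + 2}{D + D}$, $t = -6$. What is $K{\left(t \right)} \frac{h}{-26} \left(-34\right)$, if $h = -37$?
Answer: $0$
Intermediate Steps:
$K{\left(D \right)} = 0$ ($K{\left(D \right)} = \frac{0}{2 D} = 0 \frac{1}{2 D} = 0$)
$K{\left(t \right)} \frac{h}{-26} \left(-34\right) = 0 \left(- \frac{37}{-26}\right) \left(-34\right) = 0 \left(\left(-37\right) \left(- \frac{1}{26}\right)\right) \left(-34\right) = 0 \cdot \frac{37}{26} \left(-34\right) = 0 \left(-34\right) = 0$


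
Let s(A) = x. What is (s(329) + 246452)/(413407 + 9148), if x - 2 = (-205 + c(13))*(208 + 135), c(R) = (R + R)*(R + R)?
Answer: 408007/422555 ≈ 0.96557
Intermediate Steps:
c(R) = 4*R² (c(R) = (2*R)*(2*R) = 4*R²)
x = 161555 (x = 2 + (-205 + 4*13²)*(208 + 135) = 2 + (-205 + 4*169)*343 = 2 + (-205 + 676)*343 = 2 + 471*343 = 2 + 161553 = 161555)
s(A) = 161555
(s(329) + 246452)/(413407 + 9148) = (161555 + 246452)/(413407 + 9148) = 408007/422555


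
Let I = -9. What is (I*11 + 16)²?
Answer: 6889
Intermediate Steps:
(I*11 + 16)² = (-9*11 + 16)² = (-99 + 16)² = (-83)² = 6889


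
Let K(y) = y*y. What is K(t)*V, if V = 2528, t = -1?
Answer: 2528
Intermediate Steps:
K(y) = y²
K(t)*V = (-1)²*2528 = 1*2528 = 2528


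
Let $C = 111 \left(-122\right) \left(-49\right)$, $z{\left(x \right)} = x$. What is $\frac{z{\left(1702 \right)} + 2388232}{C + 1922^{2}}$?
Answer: $\frac{1194967}{2178821} \approx 0.54845$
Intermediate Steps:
$C = 663558$ ($C = \left(-13542\right) \left(-49\right) = 663558$)
$\frac{z{\left(1702 \right)} + 2388232}{C + 1922^{2}} = \frac{1702 + 2388232}{663558 + 1922^{2}} = \frac{2389934}{663558 + 3694084} = \frac{2389934}{4357642} = 2389934 \cdot \frac{1}{4357642} = \frac{1194967}{2178821}$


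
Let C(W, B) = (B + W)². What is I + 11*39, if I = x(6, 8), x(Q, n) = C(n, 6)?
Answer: 625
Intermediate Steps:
x(Q, n) = (6 + n)²
I = 196 (I = (6 + 8)² = 14² = 196)
I + 11*39 = 196 + 11*39 = 196 + 429 = 625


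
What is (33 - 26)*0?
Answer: 0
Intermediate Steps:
(33 - 26)*0 = 7*0 = 0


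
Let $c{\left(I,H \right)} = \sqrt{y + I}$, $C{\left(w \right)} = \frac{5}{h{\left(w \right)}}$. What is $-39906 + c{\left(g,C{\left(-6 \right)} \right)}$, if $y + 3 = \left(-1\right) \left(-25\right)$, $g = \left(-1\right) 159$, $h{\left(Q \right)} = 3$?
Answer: $-39906 + i \sqrt{137} \approx -39906.0 + 11.705 i$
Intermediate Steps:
$g = -159$
$y = 22$ ($y = -3 - -25 = -3 + 25 = 22$)
$C{\left(w \right)} = \frac{5}{3}$
$c{\left(I,H \right)} = \sqrt{22 + I}$
$-39906 + c{\left(g,C{\left(-6 \right)} \right)} = -39906 + \sqrt{22 - 159} = -39906 + \sqrt{-137} = -39906 + i \sqrt{137}$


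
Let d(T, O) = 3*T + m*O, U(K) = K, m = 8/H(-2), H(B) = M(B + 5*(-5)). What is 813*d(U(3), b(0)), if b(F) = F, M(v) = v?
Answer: 7317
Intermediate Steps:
H(B) = -25 + B (H(B) = B + 5*(-5) = B - 25 = -25 + B)
m = -8/27 (m = 8/(-25 - 2) = 8/(-27) = 8*(-1/27) = -8/27 ≈ -0.29630)
d(T, O) = 3*T - 8*O/27
813*d(U(3), b(0)) = 813*(3*3 - 8/27*0) = 813*(9 + 0) = 813*9 = 7317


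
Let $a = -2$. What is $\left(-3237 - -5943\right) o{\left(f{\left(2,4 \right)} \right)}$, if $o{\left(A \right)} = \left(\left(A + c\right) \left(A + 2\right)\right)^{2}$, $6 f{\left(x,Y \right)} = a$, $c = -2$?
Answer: $\frac{1104950}{27} \approx 40924.0$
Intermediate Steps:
$f{\left(x,Y \right)} = - \frac{1}{3}$ ($f{\left(x,Y \right)} = \frac{1}{6} \left(-2\right) = - \frac{1}{3}$)
$o{\left(A \right)} = \left(-2 + A\right)^{2} \left(2 + A\right)^{2}$ ($o{\left(A \right)} = \left(\left(A - 2\right) \left(A + 2\right)\right)^{2} = \left(\left(-2 + A\right) \left(2 + A\right)\right)^{2} = \left(-2 + A\right)^{2} \left(2 + A\right)^{2}$)
$\left(-3237 - -5943\right) o{\left(f{\left(2,4 \right)} \right)} = \left(-3237 - -5943\right) \left(-2 - \frac{1}{3}\right)^{2} \left(2 - \frac{1}{3}\right)^{2} = \left(-3237 + 5943\right) \left(- \frac{7}{3}\right)^{2} \left(\frac{5}{3}\right)^{2} = 2706 \cdot \frac{49}{9} \cdot \frac{25}{9} = 2706 \cdot \frac{1225}{81} = \frac{1104950}{27}$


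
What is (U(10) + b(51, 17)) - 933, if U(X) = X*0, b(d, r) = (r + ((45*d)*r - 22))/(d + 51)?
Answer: -28078/51 ≈ -550.55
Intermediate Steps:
b(d, r) = (-22 + r + 45*d*r)/(51 + d) (b(d, r) = (r + (45*d*r - 22))/(51 + d) = (r + (-22 + 45*d*r))/(51 + d) = (-22 + r + 45*d*r)/(51 + d))
U(X) = 0
(U(10) + b(51, 17)) - 933 = (0 + (-22 + 17 + 45*51*17)/(51 + 51)) - 933 = (0 + (-22 + 17 + 39015)/102) - 933 = (0 + (1/102)*39010) - 933 = (0 + 19505/51) - 933 = 19505/51 - 933 = -28078/51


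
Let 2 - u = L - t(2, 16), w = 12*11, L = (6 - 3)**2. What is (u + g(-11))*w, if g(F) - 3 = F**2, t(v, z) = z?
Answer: 17556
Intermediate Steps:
L = 9 (L = 3**2 = 9)
g(F) = 3 + F**2
w = 132
u = 9 (u = 2 - (9 - 1*16) = 2 - (9 - 16) = 2 - 1*(-7) = 2 + 7 = 9)
(u + g(-11))*w = (9 + (3 + (-11)**2))*132 = (9 + (3 + 121))*132 = (9 + 124)*132 = 133*132 = 17556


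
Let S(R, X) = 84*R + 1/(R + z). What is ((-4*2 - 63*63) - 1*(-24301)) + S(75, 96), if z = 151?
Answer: 6017025/226 ≈ 26624.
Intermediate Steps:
S(R, X) = 1/(151 + R) + 84*R (S(R, X) = 84*R + 1/(R + 151) = 84*R + 1/(151 + R) = 1/(151 + R) + 84*R)
((-4*2 - 63*63) - 1*(-24301)) + S(75, 96) = ((-4*2 - 63*63) - 1*(-24301)) + (1 + 84*75² + 12684*75)/(151 + 75) = ((-8 - 3969) + 24301) + (1 + 84*5625 + 951300)/226 = (-3977 + 24301) + (1 + 472500 + 951300)/226 = 20324 + (1/226)*1423801 = 20324 + 1423801/226 = 6017025/226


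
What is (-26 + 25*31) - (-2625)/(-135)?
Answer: 6566/9 ≈ 729.56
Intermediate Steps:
(-26 + 25*31) - (-2625)/(-135) = (-26 + 775) - (-2625)*(-1)/135 = 749 - 25*7/9 = 749 - 175/9 = 6566/9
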